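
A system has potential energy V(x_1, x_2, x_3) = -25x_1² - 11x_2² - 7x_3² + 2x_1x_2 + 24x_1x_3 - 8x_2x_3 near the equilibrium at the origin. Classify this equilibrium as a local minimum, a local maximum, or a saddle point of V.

The Hessian at the origin is H = [[-50, 2, 24], [2, -22, -8], [24, -8, -14]].
Congruent diagonalization of H (simultaneous row and column reduction) yields pivots -50, -548/25, -30/137.
So there are 3 negative pivots.
H is negative definite, so the origin is a strict local maximum.

local maximum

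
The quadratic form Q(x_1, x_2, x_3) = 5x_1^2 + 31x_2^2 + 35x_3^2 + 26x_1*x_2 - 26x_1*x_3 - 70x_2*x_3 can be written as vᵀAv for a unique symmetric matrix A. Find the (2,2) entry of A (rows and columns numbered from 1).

The coefficient of x_2^2 in Q is 31, and that is exactly A[2,2].

31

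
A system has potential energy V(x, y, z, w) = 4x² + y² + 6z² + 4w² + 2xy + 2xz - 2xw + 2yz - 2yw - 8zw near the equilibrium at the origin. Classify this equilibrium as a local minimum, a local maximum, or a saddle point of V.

The Hessian at the origin is H = [[8, 2, 2, -2], [2, 2, 2, -2], [2, 2, 12, -8], [-2, -2, -8, 8]].
Symmetric row and column elimination reduces H to a congruent diagonal form with pivots 8, 3/2, 10, 12/5.
So there are 4 positive pivots.
H is positive definite, so the origin is a strict local minimum.

local minimum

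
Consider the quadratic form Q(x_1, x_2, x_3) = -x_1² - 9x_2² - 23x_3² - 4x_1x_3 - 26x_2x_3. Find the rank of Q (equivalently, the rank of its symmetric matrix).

The symmetric matrix is A = [[-1, 0, -2], [0, -9, -13], [-2, -13, -23]].
Symmetric row and column elimination reduces A to a congruent diagonal form with pivots -1, -9, -2/9.
So there are 3 negative pivots.
The rank is the number of nonzero pivots: 3.

3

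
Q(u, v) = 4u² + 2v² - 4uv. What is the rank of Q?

2

The symmetric matrix is A = [[4, -2], [-2, 2]].
Symmetric row and column elimination reduces A to a congruent diagonal form with pivots 4, 1.
So there are 2 positive pivots.
The rank is the number of nonzero pivots: 2.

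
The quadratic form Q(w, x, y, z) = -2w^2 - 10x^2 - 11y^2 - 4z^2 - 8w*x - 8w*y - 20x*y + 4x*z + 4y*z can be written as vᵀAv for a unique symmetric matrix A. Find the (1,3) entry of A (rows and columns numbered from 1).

-4

The coefficient of w·y in Q is -8. For a symmetric A this equals A[1,3] + A[3,1] = 2·A[1,3].
So A[1,3] = -8/2 = -4.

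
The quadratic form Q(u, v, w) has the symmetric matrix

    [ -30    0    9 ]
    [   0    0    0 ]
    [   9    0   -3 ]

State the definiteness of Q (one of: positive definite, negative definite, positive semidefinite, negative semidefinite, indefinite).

Applying the same elementary operations to the rows and columns of A produces a congruent diagonal matrix with entries -30, 0, -3/10.
Counting signs: 2 negative, 1 zero.
Hence Q is negative semidefinite.

negative semidefinite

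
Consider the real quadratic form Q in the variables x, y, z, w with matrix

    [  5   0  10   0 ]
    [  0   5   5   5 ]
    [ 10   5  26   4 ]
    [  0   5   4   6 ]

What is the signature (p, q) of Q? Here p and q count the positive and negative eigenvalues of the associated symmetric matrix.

Symmetric row and column elimination reduces A to a congruent diagonal form with pivots 5, 5, 1, 0.
That gives 3 positive, 1 zero pivots.

(3, 0)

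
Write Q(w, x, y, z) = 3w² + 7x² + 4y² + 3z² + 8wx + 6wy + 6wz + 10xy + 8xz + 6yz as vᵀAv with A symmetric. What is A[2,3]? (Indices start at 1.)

The coefficient of x·y in Q is 10. For a symmetric A this equals A[2,3] + A[3,2] = 2·A[2,3].
So A[2,3] = 10/2 = 5.

5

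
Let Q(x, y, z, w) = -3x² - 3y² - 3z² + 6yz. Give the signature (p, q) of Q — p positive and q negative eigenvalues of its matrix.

Write A = [[-3, 0, 0, 0], [0, -3, 3, 0], [0, 3, -3, 0], [0, 0, 0, 0]].
Applying the same elementary operations to the rows and columns of A produces a congruent diagonal matrix with entries -3, -3, 0, 0.
That gives 2 negative, 2 zero pivots.

(0, 2)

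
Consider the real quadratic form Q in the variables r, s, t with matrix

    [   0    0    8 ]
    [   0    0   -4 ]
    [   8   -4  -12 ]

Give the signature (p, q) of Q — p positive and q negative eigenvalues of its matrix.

(1, 1)

By Sylvester's law of inertia any congruent diagonalization of A has 1 positive, 1 negative and 1 zero entries.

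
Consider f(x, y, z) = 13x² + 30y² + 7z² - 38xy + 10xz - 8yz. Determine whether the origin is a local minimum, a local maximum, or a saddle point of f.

local minimum

The Hessian at the origin is H = [[26, -38, 10], [-38, 60, -8], [10, -8, 14]].
Symmetric row and column elimination reduces H to a congruent diagonal form with pivots 26, 58/13, 10/29.
That gives 3 positive pivots.
H is positive definite, so the origin is a strict local minimum.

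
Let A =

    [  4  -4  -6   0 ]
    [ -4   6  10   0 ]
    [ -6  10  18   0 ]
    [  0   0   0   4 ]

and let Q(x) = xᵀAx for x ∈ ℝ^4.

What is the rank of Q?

Symmetric row and column elimination reduces A to a congruent diagonal form with pivots 4, 2, 1, 4.
So there are 4 positive pivots.
The rank is the number of nonzero pivots: 4.

4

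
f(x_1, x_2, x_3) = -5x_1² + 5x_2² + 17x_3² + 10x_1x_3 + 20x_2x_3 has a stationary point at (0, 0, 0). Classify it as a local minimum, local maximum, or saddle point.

saddle point

The Hessian at the origin is H = [[-10, 0, 10], [0, 10, 20], [10, 20, 34]].
Applying the same elementary operations to the rows and columns of H produces a congruent diagonal matrix with entries -10, 10, 4.
That gives 2 positive, 1 negative pivots.
H is indefinite, so the origin is a saddle point.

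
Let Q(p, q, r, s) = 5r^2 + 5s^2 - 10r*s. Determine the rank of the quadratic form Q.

The associated matrix is A = [[0, 0, 0, 0], [0, 0, 0, 0], [0, 0, 5, -5], [0, 0, -5, 5]].
Symmetric row and column elimination reduces A to a congruent diagonal form with pivots 0, 0, 5, 0.
So there are 1 positive, 3 zero pivots.
The rank is the number of nonzero pivots: 1.

1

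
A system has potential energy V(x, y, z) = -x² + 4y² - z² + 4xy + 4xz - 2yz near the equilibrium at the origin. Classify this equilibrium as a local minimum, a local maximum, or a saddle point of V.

The Hessian at the origin is H = [[-2, 4, 4], [4, 8, -2], [4, -2, -2]].
Congruent diagonalization of H (simultaneous row and column reduction) yields pivots -2, 16, 15/4.
Counting signs: 2 positive, 1 negative.
H is indefinite, so the origin is a saddle point.

saddle point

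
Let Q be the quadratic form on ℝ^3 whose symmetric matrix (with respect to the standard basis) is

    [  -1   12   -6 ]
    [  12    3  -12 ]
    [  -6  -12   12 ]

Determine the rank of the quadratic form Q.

2

Symmetric row and column elimination reduces A to a congruent diagonal form with pivots -1, 147, 0.
Counting signs: 1 positive, 1 negative, 1 zero.
The rank is the number of nonzero pivots: 2.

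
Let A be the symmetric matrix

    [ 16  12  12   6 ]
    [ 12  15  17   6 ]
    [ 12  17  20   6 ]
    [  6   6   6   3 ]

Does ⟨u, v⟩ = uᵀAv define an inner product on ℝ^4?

no

Applying the same elementary operations to the rows and columns of A produces a congruent diagonal matrix with entries 16, 6, 1/3, -3/8.
So there are 3 positive, 1 negative pivots.
Hence Q is indefinite.
⟨·,·⟩ is an inner product exactly when A is positive definite.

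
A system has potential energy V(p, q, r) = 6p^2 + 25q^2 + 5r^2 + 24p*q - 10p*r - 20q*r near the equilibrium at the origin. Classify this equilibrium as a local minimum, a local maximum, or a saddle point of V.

The Hessian at the origin is H = [[12, 24, -10], [24, 50, -20], [-10, -20, 10]].
Row-reducing H symmetrically gives the diagonal entries 12, 2, 5/3.
So there are 3 positive pivots.
H is positive definite, so the origin is a strict local minimum.

local minimum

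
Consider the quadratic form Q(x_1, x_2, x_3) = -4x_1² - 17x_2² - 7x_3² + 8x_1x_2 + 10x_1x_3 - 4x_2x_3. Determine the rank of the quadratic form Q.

3

Write A = [[-4, 4, 5], [4, -17, -2], [5, -2, -7]].
Congruent diagonalization of A (simultaneous row and column reduction) yields pivots -4, -13, -3/52.
That gives 3 negative pivots.
The rank is the number of nonzero pivots: 3.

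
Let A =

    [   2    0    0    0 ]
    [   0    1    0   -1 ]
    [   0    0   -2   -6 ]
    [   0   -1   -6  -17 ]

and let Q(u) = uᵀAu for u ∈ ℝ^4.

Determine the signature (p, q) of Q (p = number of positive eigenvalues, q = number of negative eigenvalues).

(2, 1)

Applying the same elementary operations to the rows and columns of A produces a congruent diagonal matrix with entries 2, 1, -2, 0.
So there are 2 positive, 1 negative, 1 zero pivots.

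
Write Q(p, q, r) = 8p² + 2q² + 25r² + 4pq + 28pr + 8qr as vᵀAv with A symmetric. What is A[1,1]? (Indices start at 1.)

The coefficient of p² in Q is 8, and that is exactly A[1,1].

8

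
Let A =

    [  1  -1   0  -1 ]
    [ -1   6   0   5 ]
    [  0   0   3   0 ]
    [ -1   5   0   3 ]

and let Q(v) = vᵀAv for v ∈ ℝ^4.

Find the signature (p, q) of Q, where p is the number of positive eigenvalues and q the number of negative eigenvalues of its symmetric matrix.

(3, 1)

Symmetric row and column elimination reduces A to a congruent diagonal form with pivots 1, 5, 3, -6/5.
So there are 3 positive, 1 negative pivots.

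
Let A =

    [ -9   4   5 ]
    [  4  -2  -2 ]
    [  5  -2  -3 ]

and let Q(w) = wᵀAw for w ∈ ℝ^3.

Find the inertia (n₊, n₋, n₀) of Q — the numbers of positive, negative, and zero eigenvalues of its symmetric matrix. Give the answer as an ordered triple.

(0, 2, 1)

Applying the same elementary operations to the rows and columns of A produces a congruent diagonal matrix with entries -9, -2/9, 0.
Counting signs: 2 negative, 1 zero.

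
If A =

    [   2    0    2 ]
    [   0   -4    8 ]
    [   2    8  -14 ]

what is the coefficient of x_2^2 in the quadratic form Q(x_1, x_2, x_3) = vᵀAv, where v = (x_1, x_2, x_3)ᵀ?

The coefficient of x_2^2 is the diagonal entry A[2,2] = -4.

-4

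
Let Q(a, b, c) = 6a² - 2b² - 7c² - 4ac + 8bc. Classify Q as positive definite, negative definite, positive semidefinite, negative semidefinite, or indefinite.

The associated matrix is A = [[6, 0, -2], [0, -2, 4], [-2, 4, -7]].
Congruent diagonalization of A (simultaneous row and column reduction) yields pivots 6, -2, 1/3.
That gives 2 positive, 1 negative pivots.
Hence Q is indefinite.

indefinite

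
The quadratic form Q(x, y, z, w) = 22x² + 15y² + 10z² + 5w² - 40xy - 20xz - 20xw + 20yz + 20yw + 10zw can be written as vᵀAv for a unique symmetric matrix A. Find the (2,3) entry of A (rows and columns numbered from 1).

The coefficient of y·z in Q is 20. For a symmetric A this equals A[2,3] + A[3,2] = 2·A[2,3].
So A[2,3] = 20/2 = 10.

10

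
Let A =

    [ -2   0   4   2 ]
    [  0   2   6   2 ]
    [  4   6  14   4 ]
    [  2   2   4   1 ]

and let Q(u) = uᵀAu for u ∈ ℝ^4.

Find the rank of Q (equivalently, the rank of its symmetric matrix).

Row-reducing A symmetrically gives the diagonal entries -2, 2, 4, 0.
That gives 2 positive, 1 negative, 1 zero pivots.
The rank is the number of nonzero pivots: 3.

3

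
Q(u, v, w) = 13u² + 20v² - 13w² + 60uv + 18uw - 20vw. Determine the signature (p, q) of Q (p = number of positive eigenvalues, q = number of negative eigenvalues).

(1, 1)

The associated matrix is A = [[13, 30, 9], [30, 20, -10], [9, -10, -13]].
Applying the same elementary operations to the rows and columns of A produces a congruent diagonal matrix with entries 13, -640/13, 0.
So there are 1 positive, 1 negative, 1 zero pivots.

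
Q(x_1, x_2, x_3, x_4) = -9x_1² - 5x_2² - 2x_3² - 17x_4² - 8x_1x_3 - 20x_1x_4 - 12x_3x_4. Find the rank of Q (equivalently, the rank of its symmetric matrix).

4

Write A = [[-9, 0, -4, -10], [0, -5, 0, 0], [-4, 0, -2, -6], [-10, 0, -6, -17]].
Congruent diagonalization of A (simultaneous row and column reduction) yields pivots -9, -5, -2/9, 5.
So there are 1 positive, 3 negative pivots.
The rank is the number of nonzero pivots: 4.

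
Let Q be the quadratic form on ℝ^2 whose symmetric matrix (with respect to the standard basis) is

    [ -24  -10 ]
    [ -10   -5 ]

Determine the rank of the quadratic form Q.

An LDLᵀ factorisation of A has diagonal entries -24, -5/6.
So there are 2 negative pivots.
The rank is the number of nonzero pivots: 2.

2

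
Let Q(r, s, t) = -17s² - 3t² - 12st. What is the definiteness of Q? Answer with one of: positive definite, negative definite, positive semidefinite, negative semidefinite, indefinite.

Write A = [[0, 0, 0], [0, -17, -6], [0, -6, -3]].
Symmetric row and column elimination reduces A to a congruent diagonal form with pivots 0, -17, -15/17.
So there are 2 negative, 1 zero pivots.
Hence Q is negative semidefinite.

negative semidefinite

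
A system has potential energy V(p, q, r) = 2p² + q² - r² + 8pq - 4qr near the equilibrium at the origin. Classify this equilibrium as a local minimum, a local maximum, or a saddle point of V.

The Hessian at the origin is H = [[4, 8, 0], [8, 2, -4], [0, -4, -2]].
Row-reducing H symmetrically gives the diagonal entries 4, -14, -6/7.
That gives 1 positive, 2 negative pivots.
H is indefinite, so the origin is a saddle point.

saddle point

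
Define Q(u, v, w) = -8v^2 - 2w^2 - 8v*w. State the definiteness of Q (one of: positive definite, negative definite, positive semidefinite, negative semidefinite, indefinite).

negative semidefinite

The symmetric matrix is A = [[0, 0, 0], [0, -8, -4], [0, -4, -2]].
Row-reducing A symmetrically gives the diagonal entries 0, -8, 0.
So there are 1 negative, 2 zero pivots.
Hence Q is negative semidefinite.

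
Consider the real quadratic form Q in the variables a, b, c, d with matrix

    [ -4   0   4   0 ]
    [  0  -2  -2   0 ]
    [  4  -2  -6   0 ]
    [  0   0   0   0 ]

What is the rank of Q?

2

Congruent diagonalization of A (simultaneous row and column reduction) yields pivots -4, -2, 0, 0.
That gives 2 negative, 2 zero pivots.
The rank is the number of nonzero pivots: 2.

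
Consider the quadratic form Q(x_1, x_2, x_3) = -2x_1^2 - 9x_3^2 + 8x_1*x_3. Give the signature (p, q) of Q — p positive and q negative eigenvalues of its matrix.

(0, 2)

Write A = [[-2, 0, 4], [0, 0, 0], [4, 0, -9]].
Row-reducing A symmetrically gives the diagonal entries -2, 0, -1.
Counting signs: 2 negative, 1 zero.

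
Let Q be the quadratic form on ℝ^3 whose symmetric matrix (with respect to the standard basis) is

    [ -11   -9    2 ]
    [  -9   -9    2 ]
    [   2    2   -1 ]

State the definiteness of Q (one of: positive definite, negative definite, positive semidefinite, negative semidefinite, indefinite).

negative definite

Leading principal minors: Δ_1 = -11, Δ_2 = 18, Δ_3 = -10.
The signs alternate starting with Δ_1 < 0, so by Sylvester's criterion Q is negative definite.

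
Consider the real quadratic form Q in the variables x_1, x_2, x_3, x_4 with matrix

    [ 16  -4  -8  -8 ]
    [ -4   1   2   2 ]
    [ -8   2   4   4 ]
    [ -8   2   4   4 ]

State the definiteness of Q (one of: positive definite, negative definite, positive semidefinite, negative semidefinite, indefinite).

positive semidefinite

Row-reducing A symmetrically gives the diagonal entries 16, 0, 0, 0.
That gives 1 positive, 3 zero pivots.
Hence Q is positive semidefinite.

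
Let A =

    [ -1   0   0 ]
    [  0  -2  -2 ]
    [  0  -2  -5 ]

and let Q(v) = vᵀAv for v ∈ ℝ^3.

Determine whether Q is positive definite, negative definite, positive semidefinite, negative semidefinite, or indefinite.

Leading principal minors: Δ_1 = -1, Δ_2 = 2, Δ_3 = -6.
The signs alternate starting with Δ_1 < 0, so by Sylvester's criterion Q is negative definite.

negative definite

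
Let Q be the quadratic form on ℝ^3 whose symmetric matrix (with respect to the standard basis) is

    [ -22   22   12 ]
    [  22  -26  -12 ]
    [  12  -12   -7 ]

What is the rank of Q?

Symmetric row and column elimination reduces A to a congruent diagonal form with pivots -22, -4, -5/11.
That gives 3 negative pivots.
The rank is the number of nonzero pivots: 3.

3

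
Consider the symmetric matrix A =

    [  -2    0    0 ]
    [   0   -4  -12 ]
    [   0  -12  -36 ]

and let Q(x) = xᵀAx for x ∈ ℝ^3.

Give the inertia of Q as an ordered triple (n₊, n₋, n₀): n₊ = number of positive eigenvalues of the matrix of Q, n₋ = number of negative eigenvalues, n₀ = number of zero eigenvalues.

Symmetric row and column elimination reduces A to a congruent diagonal form with pivots -2, -4, 0.
Counting signs: 2 negative, 1 zero.

(0, 2, 1)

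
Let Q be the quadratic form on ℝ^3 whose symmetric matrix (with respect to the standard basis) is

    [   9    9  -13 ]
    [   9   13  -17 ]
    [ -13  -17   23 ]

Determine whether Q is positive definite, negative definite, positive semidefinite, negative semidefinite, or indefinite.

positive definite

Leading principal minors: Δ_1 = 9, Δ_2 = 36, Δ_3 = 8.
All leading principal minors are positive, so by Sylvester's criterion Q is positive definite.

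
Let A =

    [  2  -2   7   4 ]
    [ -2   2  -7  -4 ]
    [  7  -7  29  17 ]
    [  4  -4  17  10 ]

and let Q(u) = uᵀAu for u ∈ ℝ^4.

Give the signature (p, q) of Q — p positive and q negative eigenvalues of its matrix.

Row-reducing A symmetrically gives the diagonal entries 2, 0, 9/2, 0.
That gives 2 positive, 2 zero pivots.

(2, 0)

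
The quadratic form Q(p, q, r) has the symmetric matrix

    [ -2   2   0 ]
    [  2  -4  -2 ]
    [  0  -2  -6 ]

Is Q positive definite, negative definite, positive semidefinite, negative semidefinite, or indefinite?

negative definite

An LDLᵀ factorisation of A has diagonal entries -2, -2, -4.
That gives 3 negative pivots.
Hence Q is negative definite.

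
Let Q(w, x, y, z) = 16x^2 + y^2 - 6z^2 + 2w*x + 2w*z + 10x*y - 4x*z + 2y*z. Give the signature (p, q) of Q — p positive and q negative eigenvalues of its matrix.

(2, 2)

The symmetric matrix is A = [[0, 1, 0, 1], [1, 16, 5, -2], [0, 5, 1, 1], [1, -2, 1, -6]].
By Sylvester's law of inertia any congruent diagonalization of A has 2 positive, 2 negative and 0 zero entries.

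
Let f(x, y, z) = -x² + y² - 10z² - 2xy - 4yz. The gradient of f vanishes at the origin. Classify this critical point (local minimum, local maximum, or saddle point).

The Hessian at the origin is H = [[-2, -2, 0], [-2, 2, -4], [0, -4, -20]].
Applying the same elementary operations to the rows and columns of H produces a congruent diagonal matrix with entries -2, 4, -24.
Counting signs: 1 positive, 2 negative.
H is indefinite, so the origin is a saddle point.

saddle point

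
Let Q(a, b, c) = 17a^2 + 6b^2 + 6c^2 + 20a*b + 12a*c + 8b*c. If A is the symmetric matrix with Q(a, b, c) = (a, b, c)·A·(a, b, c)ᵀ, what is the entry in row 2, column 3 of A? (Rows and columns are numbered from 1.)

4

The coefficient of b·c in Q is 8. For a symmetric A this equals A[2,3] + A[3,2] = 2·A[2,3].
So A[2,3] = 8/2 = 4.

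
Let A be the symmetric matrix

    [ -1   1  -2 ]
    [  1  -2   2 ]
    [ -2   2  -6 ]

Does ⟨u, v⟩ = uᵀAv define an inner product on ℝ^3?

no

Applying the same elementary operations to the rows and columns of A produces a congruent diagonal matrix with entries -1, -1, -2.
That gives 3 negative pivots.
Hence Q is negative definite.
⟨·,·⟩ is an inner product exactly when A is positive definite.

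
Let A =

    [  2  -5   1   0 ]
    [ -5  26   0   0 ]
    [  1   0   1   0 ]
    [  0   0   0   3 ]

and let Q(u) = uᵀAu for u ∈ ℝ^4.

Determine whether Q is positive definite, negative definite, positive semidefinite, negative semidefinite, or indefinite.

Leading principal minors: Δ_1 = 2, Δ_2 = 27, Δ_3 = 1, Δ_4 = 3.
All leading principal minors are positive, so by Sylvester's criterion Q is positive definite.

positive definite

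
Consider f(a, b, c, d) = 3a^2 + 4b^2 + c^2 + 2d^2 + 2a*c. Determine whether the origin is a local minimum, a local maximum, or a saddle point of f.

local minimum

The Hessian at the origin is H = [[6, 0, 2, 0], [0, 8, 0, 0], [2, 0, 2, 0], [0, 0, 0, 4]].
Symmetric row and column elimination reduces H to a congruent diagonal form with pivots 6, 8, 4/3, 4.
So there are 4 positive pivots.
H is positive definite, so the origin is a strict local minimum.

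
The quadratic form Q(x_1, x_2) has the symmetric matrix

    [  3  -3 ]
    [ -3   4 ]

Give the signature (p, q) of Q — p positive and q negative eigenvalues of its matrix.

(2, 0)

Row-reducing A symmetrically gives the diagonal entries 3, 1.
Counting signs: 2 positive.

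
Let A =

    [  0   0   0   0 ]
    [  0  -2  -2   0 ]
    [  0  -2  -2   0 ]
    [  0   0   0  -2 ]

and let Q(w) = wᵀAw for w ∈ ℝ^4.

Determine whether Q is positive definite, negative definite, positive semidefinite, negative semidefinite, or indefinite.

negative semidefinite

Applying the same elementary operations to the rows and columns of A produces a congruent diagonal matrix with entries 0, -2, 0, -2.
Counting signs: 2 negative, 2 zero.
Hence Q is negative semidefinite.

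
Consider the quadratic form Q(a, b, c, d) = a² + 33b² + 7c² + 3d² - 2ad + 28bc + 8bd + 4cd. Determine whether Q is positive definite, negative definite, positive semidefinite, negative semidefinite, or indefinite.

The symmetric matrix of Q is A = [[1, 0, 0, -1], [0, 33, 14, 4], [0, 14, 7, 2], [-1, 4, 2, 3]].
Leading principal minors: Δ_1 = 1, Δ_2 = 33, Δ_3 = 35, Δ_4 = 50.
All leading principal minors are positive, so by Sylvester's criterion Q is positive definite.

positive definite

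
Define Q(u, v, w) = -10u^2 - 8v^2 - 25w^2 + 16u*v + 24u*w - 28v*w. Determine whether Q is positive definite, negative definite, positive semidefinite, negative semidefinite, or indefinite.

Write A = [[-10, 8, 12], [8, -8, -14], [12, -14, -25]].
Symmetric row and column elimination reduces A to a congruent diagonal form with pivots -10, -8/5, 3/2.
That gives 1 positive, 2 negative pivots.
Hence Q is indefinite.

indefinite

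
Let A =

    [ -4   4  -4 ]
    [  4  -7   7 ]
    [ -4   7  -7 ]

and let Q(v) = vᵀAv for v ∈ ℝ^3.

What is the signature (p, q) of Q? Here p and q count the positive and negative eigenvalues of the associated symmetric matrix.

Applying the same elementary operations to the rows and columns of A produces a congruent diagonal matrix with entries -4, -3, 0.
So there are 2 negative, 1 zero pivots.

(0, 2)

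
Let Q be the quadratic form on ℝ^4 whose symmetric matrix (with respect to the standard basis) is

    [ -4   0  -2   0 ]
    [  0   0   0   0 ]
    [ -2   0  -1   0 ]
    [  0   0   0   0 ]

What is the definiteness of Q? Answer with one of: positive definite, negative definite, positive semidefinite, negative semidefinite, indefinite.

negative semidefinite

Row-reducing A symmetrically gives the diagonal entries -4, 0, 0, 0.
So there are 1 negative, 3 zero pivots.
Hence Q is negative semidefinite.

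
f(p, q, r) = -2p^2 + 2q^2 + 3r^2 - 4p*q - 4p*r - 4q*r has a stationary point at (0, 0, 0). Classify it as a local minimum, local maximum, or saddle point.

saddle point

The Hessian at the origin is H = [[-4, -4, -4], [-4, 4, -4], [-4, -4, 6]].
An LDLᵀ factorisation of H has diagonal entries -4, 8, 10.
So there are 2 positive, 1 negative pivots.
H is indefinite, so the origin is a saddle point.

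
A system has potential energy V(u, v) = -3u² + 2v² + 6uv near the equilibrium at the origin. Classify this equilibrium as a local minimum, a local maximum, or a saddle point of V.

saddle point

The Hessian at the origin is H = [[-6, 6], [6, 4]].
det H = -6·4 − (6)² = -60 < 0, so H is indefinite.
Therefore the origin is a saddle point.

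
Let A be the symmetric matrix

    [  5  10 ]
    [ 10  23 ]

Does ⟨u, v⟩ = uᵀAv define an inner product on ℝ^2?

yes

Row-reducing A symmetrically gives the diagonal entries 5, 3.
So there are 2 positive pivots.
Hence Q is positive definite.
⟨·,·⟩ is an inner product exactly when A is positive definite.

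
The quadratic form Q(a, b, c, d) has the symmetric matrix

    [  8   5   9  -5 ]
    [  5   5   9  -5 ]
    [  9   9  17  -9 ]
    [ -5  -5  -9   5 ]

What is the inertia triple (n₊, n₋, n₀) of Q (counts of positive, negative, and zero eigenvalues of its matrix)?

Row-reducing A symmetrically gives the diagonal entries 8, 15/8, 4/5, 0.
That gives 3 positive, 1 zero pivots.

(3, 0, 1)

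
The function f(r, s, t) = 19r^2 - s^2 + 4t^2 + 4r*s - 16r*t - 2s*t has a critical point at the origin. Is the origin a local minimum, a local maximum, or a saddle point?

saddle point

The Hessian at the origin is H = [[38, 4, -16], [4, -2, -2], [-16, -2, 8]].
Applying the same elementary operations to the rows and columns of H produces a congruent diagonal matrix with entries 38, -46/19, 30/23.
Counting signs: 2 positive, 1 negative.
H is indefinite, so the origin is a saddle point.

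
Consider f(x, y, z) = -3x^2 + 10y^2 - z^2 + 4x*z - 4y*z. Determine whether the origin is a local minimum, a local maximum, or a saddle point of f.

saddle point

The Hessian at the origin is H = [[-6, 0, 4], [0, 20, -4], [4, -4, -2]].
Row-reducing H symmetrically gives the diagonal entries -6, 20, -2/15.
Counting signs: 1 positive, 2 negative.
H is indefinite, so the origin is a saddle point.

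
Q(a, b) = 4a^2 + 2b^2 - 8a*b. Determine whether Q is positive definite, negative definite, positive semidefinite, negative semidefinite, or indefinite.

The symmetric matrix of Q is [[4, -4], [-4, 2]].
For the 2×2 matrix [[4, -4], [-4, 2]]: det = 4·2 − (-4)² = -8, trace = 6.
det < 0 so the eigenvalues have opposite signs; the form is indefinite.

indefinite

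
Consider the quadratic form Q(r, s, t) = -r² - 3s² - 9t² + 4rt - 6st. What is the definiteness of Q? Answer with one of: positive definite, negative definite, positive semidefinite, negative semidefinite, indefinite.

The symmetric matrix is A = [[-1, 0, 2], [0, -3, -3], [2, -3, -9]].
Applying the same elementary operations to the rows and columns of A produces a congruent diagonal matrix with entries -1, -3, -2.
So there are 3 negative pivots.
Hence Q is negative definite.

negative definite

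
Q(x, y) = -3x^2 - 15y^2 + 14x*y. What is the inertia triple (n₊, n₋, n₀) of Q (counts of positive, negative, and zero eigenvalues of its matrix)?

(1, 1, 0)

Write A = [[-3, 7], [7, -15]].
Row-reducing A symmetrically gives the diagonal entries -3, 4/3.
Counting signs: 1 positive, 1 negative.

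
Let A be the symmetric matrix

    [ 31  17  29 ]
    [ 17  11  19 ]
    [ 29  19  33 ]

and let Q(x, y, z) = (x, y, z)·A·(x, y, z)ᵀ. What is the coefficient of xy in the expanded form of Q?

The coefficient of xy is A[1,2] + A[2,1] = 2·17 = 34.

34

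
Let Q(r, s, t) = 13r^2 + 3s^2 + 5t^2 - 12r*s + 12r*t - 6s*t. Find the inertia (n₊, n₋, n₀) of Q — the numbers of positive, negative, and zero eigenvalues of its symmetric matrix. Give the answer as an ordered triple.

(3, 0, 0)

The associated matrix is A = [[13, -6, 6], [-6, 3, -3], [6, -3, 5]].
Symmetric row and column elimination reduces A to a congruent diagonal form with pivots 13, 3/13, 2.
Counting signs: 3 positive.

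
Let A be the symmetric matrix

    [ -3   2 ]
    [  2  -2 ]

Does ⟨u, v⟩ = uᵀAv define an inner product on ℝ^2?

For the 2×2 matrix [[-3, 2], [2, -2]]: det = -3·-2 − (2)² = 2, trace = -5.
det > 0 so both eigenvalues share the sign of the trace; trace = -5 < 0 ⇒ both negative.
⟨·,·⟩ is an inner product exactly when A is positive definite.

no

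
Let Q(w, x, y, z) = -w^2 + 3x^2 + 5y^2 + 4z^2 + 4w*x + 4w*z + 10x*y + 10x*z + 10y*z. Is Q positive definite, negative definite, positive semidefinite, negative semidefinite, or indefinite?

The symmetric matrix is A = [[-1, 2, 0, 2], [2, 3, 5, 5], [0, 5, 5, 5], [2, 5, 5, 4]].
Symmetric row and column elimination reduces A to a congruent diagonal form with pivots -1, 7, 10/7, -5.
That gives 2 positive, 2 negative pivots.
Hence Q is indefinite.

indefinite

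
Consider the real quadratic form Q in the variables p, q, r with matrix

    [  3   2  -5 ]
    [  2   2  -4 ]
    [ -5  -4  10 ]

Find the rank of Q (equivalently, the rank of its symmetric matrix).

Row-reducing A symmetrically gives the diagonal entries 3, 2/3, 1.
So there are 3 positive pivots.
The rank is the number of nonzero pivots: 3.

3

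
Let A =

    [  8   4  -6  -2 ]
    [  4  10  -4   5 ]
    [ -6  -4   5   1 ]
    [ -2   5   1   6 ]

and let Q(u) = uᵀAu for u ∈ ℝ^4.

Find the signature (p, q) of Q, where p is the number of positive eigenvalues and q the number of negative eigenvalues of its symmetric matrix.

(4, 0)

An LDLᵀ factorisation of A has diagonal entries 8, 8, 3/8, 5/6.
Counting signs: 4 positive.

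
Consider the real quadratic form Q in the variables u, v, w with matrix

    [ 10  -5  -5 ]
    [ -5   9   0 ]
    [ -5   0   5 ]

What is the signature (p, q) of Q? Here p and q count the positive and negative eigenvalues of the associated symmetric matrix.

Row-reducing A symmetrically gives the diagonal entries 10, 13/2, 20/13.
That gives 3 positive pivots.

(3, 0)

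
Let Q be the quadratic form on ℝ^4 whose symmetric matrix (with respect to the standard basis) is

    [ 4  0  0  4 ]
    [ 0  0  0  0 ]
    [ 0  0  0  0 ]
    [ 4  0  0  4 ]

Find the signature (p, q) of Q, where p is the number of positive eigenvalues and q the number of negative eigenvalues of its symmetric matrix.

Applying the same elementary operations to the rows and columns of A produces a congruent diagonal matrix with entries 4, 0, 0, 0.
That gives 1 positive, 3 zero pivots.

(1, 0)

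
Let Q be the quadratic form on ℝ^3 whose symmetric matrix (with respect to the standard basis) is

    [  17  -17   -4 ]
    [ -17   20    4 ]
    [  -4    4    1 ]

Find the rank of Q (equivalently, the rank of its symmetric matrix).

3

Symmetric row and column elimination reduces A to a congruent diagonal form with pivots 17, 3, 1/17.
That gives 3 positive pivots.
The rank is the number of nonzero pivots: 3.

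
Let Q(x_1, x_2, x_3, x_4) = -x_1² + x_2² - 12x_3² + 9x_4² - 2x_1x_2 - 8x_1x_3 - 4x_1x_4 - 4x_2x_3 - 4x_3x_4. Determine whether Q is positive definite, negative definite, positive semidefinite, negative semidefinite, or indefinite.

indefinite

The associated matrix is A = [[-1, -1, -4, -2], [-1, 1, -2, 0], [-4, -2, -12, -2], [-2, 0, -2, 9]].
Row-reducing A symmetrically gives the diagonal entries -1, 2, 2, 3.
Counting signs: 3 positive, 1 negative.
Hence Q is indefinite.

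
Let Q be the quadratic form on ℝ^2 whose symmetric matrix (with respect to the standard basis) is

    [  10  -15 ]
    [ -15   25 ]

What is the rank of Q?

2

Congruent diagonalization of A (simultaneous row and column reduction) yields pivots 10, 5/2.
Counting signs: 2 positive.
The rank is the number of nonzero pivots: 2.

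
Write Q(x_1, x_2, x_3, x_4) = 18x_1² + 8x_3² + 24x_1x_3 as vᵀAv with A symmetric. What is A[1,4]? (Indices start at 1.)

0

The coefficient of x_1·x_4 in Q is 0. For a symmetric A this equals A[1,4] + A[4,1] = 2·A[1,4].
So A[1,4] = 0/2 = 0.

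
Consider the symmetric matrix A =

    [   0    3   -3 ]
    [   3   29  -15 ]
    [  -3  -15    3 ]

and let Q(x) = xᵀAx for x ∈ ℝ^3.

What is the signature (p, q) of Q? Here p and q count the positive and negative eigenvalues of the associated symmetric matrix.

(2, 1)

By Sylvester's law of inertia any congruent diagonalization of A has 2 positive, 1 negative and 0 zero entries.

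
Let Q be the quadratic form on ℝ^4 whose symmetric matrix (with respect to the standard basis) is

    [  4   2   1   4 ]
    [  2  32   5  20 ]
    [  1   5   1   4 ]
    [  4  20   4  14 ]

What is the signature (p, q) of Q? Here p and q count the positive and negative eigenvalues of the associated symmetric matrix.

Congruent diagonalization of A (simultaneous row and column reduction) yields pivots 4, 31, 3/31, -2.
So there are 3 positive, 1 negative pivots.

(3, 1)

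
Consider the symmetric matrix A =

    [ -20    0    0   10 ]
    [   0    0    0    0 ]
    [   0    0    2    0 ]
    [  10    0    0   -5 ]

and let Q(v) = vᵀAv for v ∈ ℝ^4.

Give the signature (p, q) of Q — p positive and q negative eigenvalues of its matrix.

(1, 1)

Congruent diagonalization of A (simultaneous row and column reduction) yields pivots -20, 0, 2, 0.
So there are 1 positive, 1 negative, 2 zero pivots.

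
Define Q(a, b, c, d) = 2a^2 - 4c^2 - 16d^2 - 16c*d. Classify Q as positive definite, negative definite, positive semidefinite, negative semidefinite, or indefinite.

indefinite

Write A = [[2, 0, 0, 0], [0, 0, 0, 0], [0, 0, -4, -8], [0, 0, -8, -16]].
Row-reducing A symmetrically gives the diagonal entries 2, 0, -4, 0.
So there are 1 positive, 1 negative, 2 zero pivots.
Hence Q is indefinite.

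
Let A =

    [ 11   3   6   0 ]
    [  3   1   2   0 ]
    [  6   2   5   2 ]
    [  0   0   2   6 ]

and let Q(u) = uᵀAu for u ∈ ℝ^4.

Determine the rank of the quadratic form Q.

Symmetric row and column elimination reduces A to a congruent diagonal form with pivots 11, 2/11, 1, 2.
Counting signs: 4 positive.
The rank is the number of nonzero pivots: 4.

4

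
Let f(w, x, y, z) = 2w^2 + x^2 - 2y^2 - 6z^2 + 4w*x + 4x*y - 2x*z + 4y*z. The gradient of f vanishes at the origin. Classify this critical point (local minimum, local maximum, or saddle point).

The Hessian at the origin is H = [[4, 4, 0, 0], [4, 2, 4, -2], [0, 4, -4, 4], [0, -2, 4, -12]].
Congruent diagonalization of H (simultaneous row and column reduction) yields pivots 4, -2, 4, -10.
So there are 2 positive, 2 negative pivots.
H is indefinite, so the origin is a saddle point.

saddle point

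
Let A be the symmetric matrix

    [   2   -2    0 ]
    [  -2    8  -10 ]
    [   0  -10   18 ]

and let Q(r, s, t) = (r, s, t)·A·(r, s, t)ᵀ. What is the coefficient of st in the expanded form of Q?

-20

The coefficient of st is A[2,3] + A[3,2] = 2·(-10) = -20.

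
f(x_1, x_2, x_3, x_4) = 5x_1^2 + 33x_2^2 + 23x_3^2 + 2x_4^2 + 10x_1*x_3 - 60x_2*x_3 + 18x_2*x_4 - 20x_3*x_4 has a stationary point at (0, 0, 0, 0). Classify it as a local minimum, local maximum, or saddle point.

saddle point

The Hessian at the origin is H = [[10, 0, 10, 0], [0, 66, -60, 18], [10, -60, 46, -20], [0, 18, -20, 4]].
Congruent diagonalization of H (simultaneous row and column reduction) yields pivots 10, 66, -204/11, -10/51.
That gives 2 positive, 2 negative pivots.
H is indefinite, so the origin is a saddle point.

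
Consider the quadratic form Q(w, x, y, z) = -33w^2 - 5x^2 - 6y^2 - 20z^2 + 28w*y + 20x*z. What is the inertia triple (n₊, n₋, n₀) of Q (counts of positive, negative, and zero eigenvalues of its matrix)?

(0, 3, 1)

The associated matrix is A = [[-33, 0, 14, 0], [0, -5, 0, 10], [14, 0, -6, 0], [0, 10, 0, -20]].
Applying the same elementary operations to the rows and columns of A produces a congruent diagonal matrix with entries -33, -5, -2/33, 0.
So there are 3 negative, 1 zero pivots.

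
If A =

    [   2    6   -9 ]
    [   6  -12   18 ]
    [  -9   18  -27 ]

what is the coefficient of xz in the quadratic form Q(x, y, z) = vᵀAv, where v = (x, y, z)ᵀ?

The coefficient of xz is A[1,3] + A[3,1] = 2·(-9) = -18.

-18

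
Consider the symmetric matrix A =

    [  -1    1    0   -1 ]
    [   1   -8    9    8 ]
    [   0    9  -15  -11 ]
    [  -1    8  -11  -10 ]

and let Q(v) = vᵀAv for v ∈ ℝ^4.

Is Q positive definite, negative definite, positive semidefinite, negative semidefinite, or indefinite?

Row-reducing A symmetrically gives the diagonal entries -1, -7, -24/7, -5/6.
That gives 4 negative pivots.
Hence Q is negative definite.

negative definite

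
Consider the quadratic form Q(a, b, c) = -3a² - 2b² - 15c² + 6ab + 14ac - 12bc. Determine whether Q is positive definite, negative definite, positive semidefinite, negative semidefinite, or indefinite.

The symmetric matrix is A = [[-3, 3, 7], [3, -2, -6], [7, -6, -15]].
Row-reducing A symmetrically gives the diagonal entries -3, 1, 1/3.
Counting signs: 2 positive, 1 negative.
Hence Q is indefinite.

indefinite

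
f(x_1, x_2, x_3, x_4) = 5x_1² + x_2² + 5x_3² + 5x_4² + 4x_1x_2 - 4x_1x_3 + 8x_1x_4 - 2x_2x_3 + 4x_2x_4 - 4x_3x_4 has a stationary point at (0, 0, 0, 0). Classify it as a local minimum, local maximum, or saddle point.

local minimum

The Hessian at the origin is H = [[10, 4, -4, 8], [4, 2, -2, 4], [-4, -2, 10, -4], [8, 4, -4, 10]].
Row-reducing H symmetrically gives the diagonal entries 10, 2/5, 8, 2.
So there are 4 positive pivots.
H is positive definite, so the origin is a strict local minimum.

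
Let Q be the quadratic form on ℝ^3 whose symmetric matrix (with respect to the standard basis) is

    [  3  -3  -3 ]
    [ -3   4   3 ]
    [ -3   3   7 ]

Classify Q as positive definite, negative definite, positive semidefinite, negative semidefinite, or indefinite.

positive definite

Leading principal minors: Δ_1 = 3, Δ_2 = 3, Δ_3 = 12.
All leading principal minors are positive, so by Sylvester's criterion Q is positive definite.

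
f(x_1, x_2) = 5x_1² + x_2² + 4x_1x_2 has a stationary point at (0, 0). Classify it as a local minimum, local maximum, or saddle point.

The Hessian at the origin is H = [[10, 4], [4, 2]].
det H = 10·2 − (4)² = 4 > 0 and H[1,1] = 10 > 0, so H is positive definite.
Therefore the origin is a local minimum.

local minimum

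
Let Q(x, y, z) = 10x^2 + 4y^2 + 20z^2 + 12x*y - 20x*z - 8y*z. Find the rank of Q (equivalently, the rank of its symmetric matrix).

The associated matrix is A = [[10, 6, -10], [6, 4, -4], [-10, -4, 20]].
Symmetric row and column elimination reduces A to a congruent diagonal form with pivots 10, 2/5, 0.
That gives 2 positive, 1 zero pivots.
The rank is the number of nonzero pivots: 2.

2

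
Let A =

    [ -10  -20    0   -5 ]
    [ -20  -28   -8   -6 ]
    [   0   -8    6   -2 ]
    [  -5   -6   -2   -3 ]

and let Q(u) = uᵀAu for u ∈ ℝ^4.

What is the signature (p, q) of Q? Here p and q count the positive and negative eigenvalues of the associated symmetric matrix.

(2, 2)

An LDLᵀ factorisation of A has diagonal entries -10, 12, 2/3, -5/2.
Counting signs: 2 positive, 2 negative.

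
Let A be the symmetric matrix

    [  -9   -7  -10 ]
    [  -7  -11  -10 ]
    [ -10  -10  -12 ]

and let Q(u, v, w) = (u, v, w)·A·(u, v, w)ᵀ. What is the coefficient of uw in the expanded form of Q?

-20

The coefficient of uw is A[1,3] + A[3,1] = 2·(-10) = -20.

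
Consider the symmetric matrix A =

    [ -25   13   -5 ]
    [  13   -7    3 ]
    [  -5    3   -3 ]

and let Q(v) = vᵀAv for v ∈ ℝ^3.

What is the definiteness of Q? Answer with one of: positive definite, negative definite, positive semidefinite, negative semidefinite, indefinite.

Applying the same elementary operations to the rows and columns of A produces a congruent diagonal matrix with entries -25, -6/25, -4/3.
That gives 3 negative pivots.
Hence Q is negative definite.

negative definite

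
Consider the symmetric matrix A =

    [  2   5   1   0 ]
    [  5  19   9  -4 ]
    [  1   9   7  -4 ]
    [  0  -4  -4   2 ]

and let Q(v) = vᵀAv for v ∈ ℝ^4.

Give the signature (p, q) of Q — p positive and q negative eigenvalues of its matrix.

Symmetric row and column elimination reduces A to a congruent diagonal form with pivots 2, 13/2, 0, -6/13.
That gives 2 positive, 1 negative, 1 zero pivots.

(2, 1)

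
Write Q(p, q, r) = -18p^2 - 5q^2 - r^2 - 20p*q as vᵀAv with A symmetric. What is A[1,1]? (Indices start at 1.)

The coefficient of p^2 in Q is -18, and that is exactly A[1,1].

-18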